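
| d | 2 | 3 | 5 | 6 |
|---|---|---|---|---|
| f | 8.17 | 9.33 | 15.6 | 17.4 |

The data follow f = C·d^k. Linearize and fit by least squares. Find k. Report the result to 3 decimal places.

Taking logs, ln f = k·ln d + ln C, so regress ln f on ln d.
Σln d = 5.1930, Σ(ln d)² = 7.4881, Σln f = 9.9374, Σln d·ln f = 13.4491.
Equations: 7.4881·k + 5.1930·ln C = 13.4491;  5.1930·k + 4·ln C = 9.9374.
Solving (det = 2.9856): k = 0.73404, ln C = 1.53140.

k = 0.734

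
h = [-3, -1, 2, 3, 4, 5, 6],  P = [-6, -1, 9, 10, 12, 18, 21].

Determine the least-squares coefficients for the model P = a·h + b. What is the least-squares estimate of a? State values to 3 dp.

a = 2.948

Sums needed: Σh·h = 100, Σh = 16, Σ1 = 7.
Moment sums: Σh·P = 331, ΣP = 63.
Normal equations: [[100, 16]; [16, 7]]·[a, b]ᵀ = [331, 63]ᵀ.
Determinant 100·7 − 16² = 444.
a = (331·7 − 16·63)/444 = 1309/444; b = (100·63 − 16·331)/444 = 251/111.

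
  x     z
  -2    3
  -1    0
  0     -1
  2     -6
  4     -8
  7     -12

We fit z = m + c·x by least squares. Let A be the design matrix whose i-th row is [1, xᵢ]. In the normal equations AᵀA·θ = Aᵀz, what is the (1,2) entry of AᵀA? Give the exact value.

10

Row 1 ↔ basis 1, column 2 ↔ basis x, so (AᵀA)_{1,2} = Σᵢ x = (1)·(-2) + (1)·(-1) + (1)·(0) + (1)·(2) + (1)·(4) + (1)·(7) = 10.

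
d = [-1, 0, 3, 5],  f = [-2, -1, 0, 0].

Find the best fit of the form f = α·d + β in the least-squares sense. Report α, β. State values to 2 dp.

Forming MᵀM = [[35, 7]; [7, 4]] and Mᵀf = [2, -3]ᵀ gives MᵀM·[α, β]ᵀ = Mᵀf.
Eliminating β: 4·(row 1) − 7·(row 2) gives 91·α = 4·2 − 7·(-3) = 29, so α = 29/91.
Then β = ((-3) − 7·(29/91))/4 = -17/13.

α = 0.32, β = -1.31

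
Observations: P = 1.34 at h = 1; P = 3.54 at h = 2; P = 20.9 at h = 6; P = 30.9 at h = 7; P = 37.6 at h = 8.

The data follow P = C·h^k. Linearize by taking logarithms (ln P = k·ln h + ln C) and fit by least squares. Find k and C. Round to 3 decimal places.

k = 1.614, C = 1.258

Linearized form: ln P = k·ln h + ln C. From the 5 transformed points,
AᵀA = [[11.8015, 6.5103]; [6.5103, 5]], rhs = [20.5408, 11.6543]ᵀ  (here Σln h = 6.5103, Σ(ln h)² = 11.8015, Σln P = 11.6543, Σln h·ln P = 20.5408).
Solving (det = 16.6240): k = 1.61402, ln C = 0.22932, so C = exp(0.22932) = 1.25775.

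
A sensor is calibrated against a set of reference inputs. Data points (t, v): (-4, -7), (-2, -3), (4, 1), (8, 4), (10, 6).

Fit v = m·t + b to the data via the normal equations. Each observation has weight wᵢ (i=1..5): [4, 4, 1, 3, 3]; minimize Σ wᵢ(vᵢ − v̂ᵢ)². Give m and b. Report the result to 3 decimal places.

Forming MᵀWM = [[588, 34]; [34, 15]] and MᵀWv = [416, -9]ᵀ gives MᵀWM·[m, b]ᵀ = MᵀWv.
Eliminating b: 15·(row 1) − 34·(row 2) gives 7664·m = 15·416 − 34·(-9) = 6546, so m = 3273/3832.
Then b = ((-9) − 34·(3273/3832))/15 = -4859/1916.

m = 0.854, b = -2.536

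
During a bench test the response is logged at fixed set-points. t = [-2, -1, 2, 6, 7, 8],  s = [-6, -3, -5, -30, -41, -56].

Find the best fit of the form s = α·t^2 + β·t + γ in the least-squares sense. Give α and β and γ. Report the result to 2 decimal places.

α = -0.90, β = 0.53, γ = -1.59

The normal equations are: 7826·α + 1070·β + 158·γ = -6720;  1070·α + 158·β + 20·γ = -910;  158·α + 20·β + 6·γ = -141.
Row-reducing yields α = -53359/59334, β = 31585/59334, γ = -1432/899.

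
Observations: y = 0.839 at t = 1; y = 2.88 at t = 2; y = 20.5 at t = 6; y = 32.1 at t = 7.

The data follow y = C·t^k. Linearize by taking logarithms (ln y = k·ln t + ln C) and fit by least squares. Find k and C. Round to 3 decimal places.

With ln yᵢ as the transformed response and ln tᵢ as the regressor:
XᵀX = [[7.4774, 4.4308]; [4.4308, 4]], rhs = [12.8952, 7.3715]ᵀ  (here Σln t = 4.4308, Σ(ln t)² = 7.4774, Σln y = 7.3715, Σln t·ln y = 12.8952).
Δ = 7.4774·4 − (4.4308)² = 10.2775; k = (12.8952·4 − 4.4308·7.3715)/10.2775 = 1.84079, ln C = (7.4774·7.3715 − 4.4308·12.8952)/10.2775 = -0.19616, so C = exp(-0.19616) = 0.82188.

k = 1.841, C = 0.822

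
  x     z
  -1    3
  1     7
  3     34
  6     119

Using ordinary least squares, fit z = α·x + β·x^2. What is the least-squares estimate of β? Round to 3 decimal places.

MᵀM·[α, β]ᵀ = Mᵀz reads: 47·α + 243·β = 820;  243·α + 1379·β = 4600.
(Σx·x = 47, Σx·x^2 = 243, Σx^2·x^2 = 1379, Σx·z = 820, Σx^2·z = 4600.)
Δ = 47·1379 − 243² = 5764.
α = (820·1379 − 243·4600)/5764 = 295/131; β = (47·4600 − 243·820)/5764 = 385/131.

β = 2.939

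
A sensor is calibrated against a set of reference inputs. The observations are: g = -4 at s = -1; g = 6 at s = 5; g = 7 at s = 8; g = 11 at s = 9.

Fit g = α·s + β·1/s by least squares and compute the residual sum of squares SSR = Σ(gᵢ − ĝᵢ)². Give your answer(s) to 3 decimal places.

SSR = 4.616

From the data, Σs·s = 171, Σs·1/s = 4, Σ1/s·1/s = 138409/129600.
Right-hand side: Σs·g = 189, Σ1/s·g = 2627/360.
AᵀA·[α, β]ᵀ = Aᵀg becomes [[171, 4]; [4, 138409/129600]]·[α, β]ᵀ = [189, 2627/360]ᵀ.
Δ = 171·(138409/129600) − 4² = 2399371/14400.
α = (189·(138409/129600) − 4·(2627/360))/(2399371/14400) = 2486269/2399371; β = (171·(2627/360) − 4·189)/(2399371/14400) = 7082280/2399371.
Residuals: -28935/2399371, 548425/2399371, -3979840/2399371, 3229740/2399371; SSR = 11074550/2399371.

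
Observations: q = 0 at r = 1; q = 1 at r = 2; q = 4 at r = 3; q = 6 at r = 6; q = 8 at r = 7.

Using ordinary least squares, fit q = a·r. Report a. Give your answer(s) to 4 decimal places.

Sums needed: Σr·r = 99.
Right-hand side: Σr·q = 106.
So AᵀA·[a]ᵀ = Aᵀq: [[99]]·[a]ᵀ = [106]ᵀ.
Hence a = 106 / 99 ≈ 1.07071.

a = 1.0707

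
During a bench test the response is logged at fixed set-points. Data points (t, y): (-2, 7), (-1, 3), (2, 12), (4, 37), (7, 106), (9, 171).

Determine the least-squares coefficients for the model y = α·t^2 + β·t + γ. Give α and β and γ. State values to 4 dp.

α = 1.9702, β = 1.0848, γ = 1.6685

Normal-equation sums: Σt^2·t^2 = 9251, Σt^2·t = 1135, Σt^2 = 155, Σt·t = 155, Σt = 19, Σ1 = 6.
Moment sums: Σt^2·y = 19716, Σt·y = 2436, Σy = 336.
XᵀX·[α, β, γ]ᵀ = Xᵀy becomes [[9251, 1135, 155]; [1135, 155, 19]; [155, 19, 6]]·[α, β, γ]ᵀ = [19716, 2436, 336]ᵀ.
Inverting the 3×3 Gram matrix, [α, β, γ]ᵀ = [5087/2582, 2801/2582, 2154/1291]ᵀ.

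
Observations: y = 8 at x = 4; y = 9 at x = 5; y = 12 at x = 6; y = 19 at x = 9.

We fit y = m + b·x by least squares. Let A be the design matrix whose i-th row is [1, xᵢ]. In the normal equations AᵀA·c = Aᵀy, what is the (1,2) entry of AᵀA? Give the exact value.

Row 1 ↔ basis 1, column 2 ↔ basis x, so (AᵀA)_{1,2} = Σᵢ x = (1)·(4) + (1)·(5) + (1)·(6) + (1)·(9) = 24.

24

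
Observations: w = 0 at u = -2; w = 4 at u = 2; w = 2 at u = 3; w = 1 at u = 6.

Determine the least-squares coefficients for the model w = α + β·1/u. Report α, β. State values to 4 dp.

Forming AᵀA = [[4, 1/2]; [1/2, 23/36]] and Aᵀw = [7, 17/6]ᵀ gives AᵀA·[α, β]ᵀ = Aᵀw.
Determinant 4·(23/36) − (1/2)² = 83/36.
α = (7·(23/36) − (1/2)·(17/6))/(83/36) = 110/83; β = (4·(17/6) − (1/2)·7)/(83/36) = 282/83.

α = 1.3253, β = 3.3976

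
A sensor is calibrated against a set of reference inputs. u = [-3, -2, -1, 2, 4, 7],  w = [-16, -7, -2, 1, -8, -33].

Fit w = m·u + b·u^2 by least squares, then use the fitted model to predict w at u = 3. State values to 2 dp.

ŵ = -2.53

The normal equations are: 83·m + 379·b = -197;  379·m + 2771·b = -1915.
det = 83·2771 − 379² = 86352.
m = ((-197)·2771 − 379·(-1915))/86352 = 29983/14392; b = (83·(-1915) − 379·(-197))/86352 = -14047/14392.
At u = 3: ŵ = (29983/14392)·(3) + (-14047/14392)·(9) = -18237/7196.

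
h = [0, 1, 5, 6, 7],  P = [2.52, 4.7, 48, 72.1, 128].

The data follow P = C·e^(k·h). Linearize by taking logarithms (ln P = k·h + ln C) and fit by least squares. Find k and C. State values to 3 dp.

Linearized form: ln P = k·h + ln C. From the 5 transformed points,
Σh = 19.0000, Σ(h)² = 111.0000, Σln P = 15.4731, Σh·ln P = 80.5361.
Equations: 111.0000·k + 19.0000·ln C = 80.5361;  19.0000·k + 5·ln C = 15.4731.
Δ = 111.0000·5 − (19.0000)² = 194.0000; k = (80.5361·5 − 19.0000·15.4731)/194.0000 = 0.56027, ln C = (111.0000·15.4731 − 19.0000·80.5361)/194.0000 = 0.96561, so C = exp(0.96561) = 2.62640.

k = 0.560, C = 2.626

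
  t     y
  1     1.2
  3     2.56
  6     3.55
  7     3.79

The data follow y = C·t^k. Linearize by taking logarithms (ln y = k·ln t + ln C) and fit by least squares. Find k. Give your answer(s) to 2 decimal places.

k = 0.59

Linearized form: ln y = k·ln t + ln C. From the 4 transformed points,
Sums: Σln t = 4.8363, Σ(ln t)² = 8.2039, Σln y = 3.7216, Σln t·ln y = 5.8954.
Normal system: [[8.2039, 4.8363]; [4.8363, 4]]·[k, ln C]ᵀ = [5.8954, 3.7216]ᵀ.
Solving (det = 9.4260): k = 0.59228, ln C = 0.21431.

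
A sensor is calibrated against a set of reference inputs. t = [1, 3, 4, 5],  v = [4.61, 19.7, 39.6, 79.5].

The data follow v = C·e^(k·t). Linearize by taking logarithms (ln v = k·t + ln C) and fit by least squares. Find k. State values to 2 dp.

Taking logs, ln v = k·t + ln C, so regress ln v on t.
Σt = 13.0000, Σ(t)² = 51.0000, Σln v = 12.5634, Σt·ln v = 47.0642.
Equations: 51.0000·k + 13.0000·ln C = 47.0642;  13.0000·k + 4·ln C = 12.5634.
Solving (det = 35.0000): k = 0.71235, ln C = 0.82573.

k = 0.71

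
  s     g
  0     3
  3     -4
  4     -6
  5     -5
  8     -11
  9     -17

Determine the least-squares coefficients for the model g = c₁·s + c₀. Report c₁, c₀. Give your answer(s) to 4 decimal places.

c₁ = -1.9818, c₀ = 2.9119

Setting ∂/∂c₁ … = 0 gives: 195·c₁ + 29·c₀ = -302;  29·c₁ + 6·c₀ = -40.
(Σs·s = 195, Σs = 29, Σ1 = 6, Σs·g = -302, Σg = -40.)
Determinant 195·6 − 29² = 329.
c₁ = ((-302)·6 − 29·(-40))/329 = -652/329; c₀ = (195·(-40) − 29·(-302))/329 = 958/329.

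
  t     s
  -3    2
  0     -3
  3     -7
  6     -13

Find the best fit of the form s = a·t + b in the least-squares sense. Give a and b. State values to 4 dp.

Sums needed: Σt·t = 54, Σt = 6, Σ1 = 4.
For Xᵀs: Σt·s = -105, Σs = -21.
XᵀX·[a, b]ᵀ = Xᵀs becomes [[54, 6]; [6, 4]]·[a, b]ᵀ = [-105, -21]ᵀ.
Δ = 54·4 − 6² = 180.
a = ((-105)·4 − 6·(-21))/180 = -49/30; b = (54·(-21) − 6·(-105))/180 = -14/5.

a = -1.6333, b = -2.8000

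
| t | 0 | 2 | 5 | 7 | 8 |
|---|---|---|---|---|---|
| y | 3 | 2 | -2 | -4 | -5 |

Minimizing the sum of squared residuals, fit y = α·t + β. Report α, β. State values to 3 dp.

α = -1.053, β = 3.434

The normal system XᵀX·[α, β]ᵀ = Xᵀy is [[142, 22]; [22, 5]]·[α, β]ᵀ = [-74, -6]ᵀ.
det = 142·5 − 22² = 226.
α = ((-74)·5 − 22·(-6))/226 = -119/113; β = (142·(-6) − 22·(-74))/226 = 388/113.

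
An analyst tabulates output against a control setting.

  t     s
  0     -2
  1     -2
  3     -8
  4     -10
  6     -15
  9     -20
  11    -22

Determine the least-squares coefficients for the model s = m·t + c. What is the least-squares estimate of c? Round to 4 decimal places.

c = -1.7399

Entries of XᵀX: Σt·t = 264, Σt = 34, Σ1 = 7.
Moment sums: Σt·s = -578, Σs = -79.
XᵀX·[m, c]ᵀ = Xᵀs becomes [[264, 34]; [34, 7]]·[m, c]ᵀ = [-578, -79]ᵀ.
Δ = 264·7 − 34² = 692.
m = ((-578)·7 − 34·(-79))/692 = -340/173; c = (264·(-79) − 34·(-578))/692 = -301/173.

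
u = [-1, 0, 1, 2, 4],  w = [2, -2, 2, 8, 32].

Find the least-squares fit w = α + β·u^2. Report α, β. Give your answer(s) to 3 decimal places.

The normal equations are: 5·α + 22·β = 42;  22·α + 274·β = 548.
Δ = 5·274 − 22² = 886.
α = (42·274 − 22·548)/886 = -274/443; β = (5·548 − 22·42)/886 = 908/443.

α = -0.619, β = 2.050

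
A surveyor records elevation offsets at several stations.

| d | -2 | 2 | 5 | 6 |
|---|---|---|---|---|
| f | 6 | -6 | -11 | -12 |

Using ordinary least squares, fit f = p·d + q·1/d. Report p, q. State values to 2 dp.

The normal system MᵀM·[p, q]ᵀ = Mᵀf is [[69, 4]; [4, 511/900]]·[p, q]ᵀ = [-151, -51/5]ᵀ.
Δ = 69·(511/900) − 4² = 6953/300.
p = ((-151)·(511/900) − 4·(-51/5))/(6953/300) = -40441/20859; q = (69·(-51/5) − 4·(-151))/(6953/300) = -29940/6953.

p = -1.94, q = -4.31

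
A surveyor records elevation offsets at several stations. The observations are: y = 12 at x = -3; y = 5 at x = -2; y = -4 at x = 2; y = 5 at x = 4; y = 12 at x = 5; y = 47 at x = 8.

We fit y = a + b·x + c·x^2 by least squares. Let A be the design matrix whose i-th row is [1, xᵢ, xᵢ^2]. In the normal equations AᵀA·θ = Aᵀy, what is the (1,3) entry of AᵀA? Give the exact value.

Row 1 ↔ basis 1, column 3 ↔ basis x^2, so (AᵀA)_{1,3} = Σᵢ x^2 = (1)·(9) + (1)·(4) + (1)·(4) + (1)·(16) + (1)·(25) + (1)·(64) = 122.

122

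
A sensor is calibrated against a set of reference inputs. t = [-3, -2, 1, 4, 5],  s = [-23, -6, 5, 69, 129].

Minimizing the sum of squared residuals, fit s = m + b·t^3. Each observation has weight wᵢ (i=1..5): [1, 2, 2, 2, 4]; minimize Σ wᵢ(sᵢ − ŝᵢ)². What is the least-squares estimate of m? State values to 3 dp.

Entries of MᵀWM: Σwᵢ·1 = 11, Σwᵢ·t^3 = 587, Σwᵢ·t^3·t^3 = 71551.
For MᵀWs: Σwᵢ·s = 629, Σwᵢ·t^3·s = 74059.
So MᵀWM·[m, b]ᵀ = MᵀWs: [[11, 587]; [587, 71551]]·[m, b]ᵀ = [629, 74059]ᵀ.
Eliminating b: 71551·(row 1) − 587·(row 2) gives 442492·m = 71551·629 − 587·74059 = 1532946, so m = 766473/221246.
Then b = (74059 − 587·(766473/221246))/71551 = 222713/221246.

m = 3.464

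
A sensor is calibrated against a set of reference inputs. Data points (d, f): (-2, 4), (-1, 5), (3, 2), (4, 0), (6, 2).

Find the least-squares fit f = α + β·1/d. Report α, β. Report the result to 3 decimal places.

Sums needed: Σ1 = 5, Σ1/d = -3/4, Σ1/d·1/d = 209/144.
For Aᵀf: Σf = 13, Σ1/d·f = -6.
AᵀA·[α, β]ᵀ = Aᵀf becomes [[5, -3/4]; [-3/4, 209/144]]·[α, β]ᵀ = [13, -6]ᵀ.
Eliminating β: (209/144)·(row 1) − (-3/4)·(row 2) gives (241/36)·α = (209/144)·13 − (-3/4)·(-6) = 2069/144, so α = 2069/964.
Then β = ((-6) − (-3/4)·(2069/964))/(209/144) = -729/241.

α = 2.146, β = -3.025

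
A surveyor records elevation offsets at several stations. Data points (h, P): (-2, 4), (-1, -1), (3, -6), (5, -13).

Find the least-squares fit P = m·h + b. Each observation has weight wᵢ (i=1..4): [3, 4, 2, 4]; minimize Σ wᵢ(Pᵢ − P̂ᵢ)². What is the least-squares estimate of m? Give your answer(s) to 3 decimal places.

Normal-equation sums: Σwᵢ·h·h = 134, Σwᵢ·h = 16, Σwᵢ·1 = 13.
And Σwᵢ·h·P = -316, Σwᵢ·P = -56.
det = 134·13 − 16² = 1486.
m = ((-316)·13 − 16·(-56))/1486 = -1606/743; b = (134·(-56) − 16·(-316))/1486 = -1224/743.

m = -2.162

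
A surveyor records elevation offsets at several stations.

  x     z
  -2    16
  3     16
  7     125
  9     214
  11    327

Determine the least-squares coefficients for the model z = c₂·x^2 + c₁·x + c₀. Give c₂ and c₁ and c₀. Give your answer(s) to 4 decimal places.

c₂ = 2.9747, c₁ = -2.8147, c₀ = -1.7024

Setting ∂/∂c₂ … = 0 gives: 23700·c₂ + 2422·c₁ + 264·c₀ = 63234;  2422·c₂ + 264·c₁ + 28·c₀ = 6414;  264·c₂ + 28·c₁ + 5·c₀ = 698.
Solving the 3×3 system (Gaussian elimination) gives c₂ = 579983/194971, c₁ = -78399/27853, c₀ = -331910/194971.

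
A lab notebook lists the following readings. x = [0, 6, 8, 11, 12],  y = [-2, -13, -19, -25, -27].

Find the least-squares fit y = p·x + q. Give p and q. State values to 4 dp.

MᵀM·[p, q]ᵀ = Mᵀy reads: 365·p + 37·q = -829;  37·p + 5·q = -86.
(Σx·x = 365, Σx = 37, Σ1 = 5, Σx·y = -829, Σy = -86.)
Eliminating q: 5·(row 1) − 37·(row 2) gives 456·p = 5·(-829) − 37·(-86) = -963, so p = -321/152.
Then q = ((-86) − 37·(-321/152))/5 = -239/152.

p = -2.1118, q = -1.5724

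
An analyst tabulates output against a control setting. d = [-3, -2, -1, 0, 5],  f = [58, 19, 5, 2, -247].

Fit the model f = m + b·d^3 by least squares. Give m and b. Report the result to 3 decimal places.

MᵀM·[m, b]ᵀ = Mᵀf reads: 5·m + 89·b = -163;  89·m + 16419·b = -32598.
(Σ1 = 5, Σd^3 = 89, Σd^3·d^3 = 16419, Σf = -163, Σd^3·f = -32598.)
Δ = 5·16419 − 89² = 74174.
m = ((-163)·16419 − 89·(-32598))/74174 = 224925/74174; b = (5·(-32598) − 89·(-163))/74174 = -148483/74174.

m = 3.032, b = -2.002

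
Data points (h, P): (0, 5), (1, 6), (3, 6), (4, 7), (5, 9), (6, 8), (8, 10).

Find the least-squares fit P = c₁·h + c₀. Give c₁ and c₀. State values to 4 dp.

Normal-equation sums: Σh·h = 151, Σh = 27, Σ1 = 7.
Right-hand side: Σh·P = 225, ΣP = 51.
So MᵀM·[c₁, c₀]ᵀ = MᵀP: [[151, 27]; [27, 7]]·[c₁, c₀]ᵀ = [225, 51]ᵀ.
Eliminating c₀: 7·(row 1) − 27·(row 2) gives 328·c₁ = 7·225 − 27·51 = 198, so c₁ = 99/164.
Then c₀ = (51 − 27·(99/164))/7 = 813/164.

c₁ = 0.6037, c₀ = 4.9573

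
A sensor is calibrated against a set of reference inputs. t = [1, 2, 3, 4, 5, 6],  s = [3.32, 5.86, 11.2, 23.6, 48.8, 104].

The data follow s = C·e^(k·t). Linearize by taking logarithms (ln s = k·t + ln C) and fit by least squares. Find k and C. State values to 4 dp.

Linearized form: ln s = k·t + ln C. From the 6 transformed points,
Over the data: Σt = 21.0000, Σ(t)² = 91.0000, Σln s = 17.0774, Σt·ln s = 71.9340.
Normal system: [[91.0000, 21.0000]; [21.0000, 6]]·[k, ln C]ᵀ = [71.9340, 17.0774]ᵀ.
Δ = 91.0000·6 − (21.0000)² = 105.0000; k = (71.9340·6 − 21.0000·17.0774)/105.0000 = 0.69503, ln C = (91.0000·17.0774 − 21.0000·71.9340)/105.0000 = 0.41361, so C = exp(0.41361) = 1.51227.

k = 0.6950, C = 1.5123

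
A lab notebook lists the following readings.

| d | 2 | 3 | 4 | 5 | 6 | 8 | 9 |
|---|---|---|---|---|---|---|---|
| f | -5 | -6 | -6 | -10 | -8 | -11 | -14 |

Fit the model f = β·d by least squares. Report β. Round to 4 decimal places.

Forming XᵀX = [[235]] and Xᵀf = [-364]ᵀ gives XᵀX·[β]ᵀ = Xᵀf.
Hence β = -364 / 235 ≈ -1.54894.

β = -1.5489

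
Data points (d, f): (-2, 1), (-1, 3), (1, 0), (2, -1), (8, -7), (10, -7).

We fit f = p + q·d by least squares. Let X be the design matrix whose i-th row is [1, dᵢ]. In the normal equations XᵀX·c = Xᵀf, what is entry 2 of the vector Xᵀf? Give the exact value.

-133

Entry 2 ↔ basis d, so (Xᵀf)_{2} = Σᵢ (d)·fᵢ = (-2)·(1) + (-1)·(3) + (1)·(0) + (2)·(-1) + (8)·(-7) + (10)·(-7) = -133.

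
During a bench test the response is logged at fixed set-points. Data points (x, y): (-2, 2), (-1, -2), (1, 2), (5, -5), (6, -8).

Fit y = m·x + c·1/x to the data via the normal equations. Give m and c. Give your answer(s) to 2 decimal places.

m = -1.32, c = 3.14

The normal system AᵀA·[m, c]ᵀ = Aᵀy is [[67, 5]; [5, 1043/450]]·[m, c]ᵀ = [-73, 2/3]ᵀ.
Determinant 67·(1043/450) − 5² = 58631/450.
m = ((-73)·(1043/450) − 5·(2/3))/(58631/450) = -77639/58631; c = (67·(2/3) − 5·(-73))/(58631/450) = 184350/58631.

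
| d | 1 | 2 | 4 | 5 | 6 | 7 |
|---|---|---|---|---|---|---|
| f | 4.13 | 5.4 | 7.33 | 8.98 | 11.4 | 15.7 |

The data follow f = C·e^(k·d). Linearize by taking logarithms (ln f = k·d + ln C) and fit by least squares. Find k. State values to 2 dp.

k = 0.21

Linearized form: ln f = k·d + ln C. From the 6 transformed points,
Over the data: Σd = 25.0000, Σ(d)² = 131.0000, Σln f = 12.4789, Σd·ln f = 57.6113.
Normal system: [[131.0000, 25.0000]; [25.0000, 6]]·[k, ln C]ᵀ = [57.6113, 12.4789]ᵀ.
Slope k = (n·Σd·ln f − Σd·Σln f)/(n·Σ(d)² − (Σd)²) = (6·57.6113 − 25.0000·12.4789)/161.0000 = 0.20928; ln C = (Σln f − k·Σd)/n = 1.20781.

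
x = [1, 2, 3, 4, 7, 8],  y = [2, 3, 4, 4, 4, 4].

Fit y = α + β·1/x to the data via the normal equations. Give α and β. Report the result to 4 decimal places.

α = 4.4641, β = -2.4604

Setting ∂/∂α … = 0 gives: 6·α + (395/168)·β = 21;  (395/168)·α + (41197/28224)·β = 145/21.
Eliminating β: (41197/28224)·(row 1) − (395/168)·(row 2) gives (91157/28224)·α = (41197/28224)·21 − (395/168)·(145/21) = 406937/28224, so α = 406937/91157.
Then β = ((145/21) − (395/168)·(406937/91157))/(41197/28224) = -224280/91157.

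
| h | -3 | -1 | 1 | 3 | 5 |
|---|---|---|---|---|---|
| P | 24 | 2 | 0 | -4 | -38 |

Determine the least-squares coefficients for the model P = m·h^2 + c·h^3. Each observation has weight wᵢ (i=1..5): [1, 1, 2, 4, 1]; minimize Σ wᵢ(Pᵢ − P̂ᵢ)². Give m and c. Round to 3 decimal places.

m = 1.109, c = -0.524

Normal-equation sums: Σwᵢ·h^2·h^2 = 1033, Σwᵢ·h^2·h^3 = 3855, Σwᵢ·h^3·h^3 = 19273.
Moment sums: Σwᵢ·h^2·P = -876, Σwᵢ·h^3·P = -5832.
Determinant 1033·19273 − 3855² = 5047984.
m = ((-876)·19273 − 3855·(-5832))/5047984 = 1399803/1261996; c = (1033·(-5832) − 3855·(-876))/5047984 = -661869/1261996.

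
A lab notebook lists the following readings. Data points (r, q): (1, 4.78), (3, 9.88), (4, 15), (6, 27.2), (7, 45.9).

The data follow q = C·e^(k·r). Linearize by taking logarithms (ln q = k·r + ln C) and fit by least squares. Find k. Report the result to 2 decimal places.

Linearized form: ln q = k·r + ln C. From the 5 transformed points,
AᵀA = [[111.0000, 21.0000]; [21.0000, 5]], rhs = [65.8727, 13.6927]ᵀ  (here Σr = 21.0000, Σ(r)² = 111.0000, Σln q = 13.6927, Σr·ln q = 65.8727).
Δ = 111.0000·5 − (21.0000)² = 114.0000; k = (65.8727·5 − 21.0000·13.6927)/114.0000 = 0.36682, ln C = (111.0000·13.6927 − 21.0000·65.8727)/114.0000 = 1.19790.

k = 0.37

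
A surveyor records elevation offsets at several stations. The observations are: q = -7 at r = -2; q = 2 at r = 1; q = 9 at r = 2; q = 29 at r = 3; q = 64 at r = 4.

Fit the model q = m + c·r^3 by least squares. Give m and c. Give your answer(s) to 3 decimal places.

m = 1.209, c = 0.989

The normal system AᵀA·[m, c]ᵀ = Aᵀq is [[5, 92]; [92, 4954]]·[m, c]ᵀ = [97, 5009]ᵀ.
det = 5·4954 − 92² = 16306.
m = (97·4954 − 92·5009)/16306 = 9855/8153; c = (5·5009 − 92·97)/16306 = 16121/16306.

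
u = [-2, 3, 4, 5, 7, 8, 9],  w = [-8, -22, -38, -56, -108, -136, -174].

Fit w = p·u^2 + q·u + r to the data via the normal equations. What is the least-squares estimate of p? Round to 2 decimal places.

p = -2.02

Normal-equation sums: Σu^2·u^2 = 14036, Σu^2·u = 1792, Σu^2 = 248, Σu·u = 248, Σu = 34, Σ1 = 7.
Right-hand side: Σu^2·w = -30328, Σu·w = -3892, Σw = -542.
Inverting the 3×3 Gram matrix, [p, q, r]ᵀ = [-79634/39333, -33284/39333, -20838/13111]ᵀ.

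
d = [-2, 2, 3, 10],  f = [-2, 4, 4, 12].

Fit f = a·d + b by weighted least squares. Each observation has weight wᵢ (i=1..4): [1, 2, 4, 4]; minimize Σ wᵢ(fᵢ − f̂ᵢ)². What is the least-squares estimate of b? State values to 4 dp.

b = 0.8787

Forming MᵀWM = [[448, 54]; [54, 11]] and MᵀWf = [548, 70]ᵀ gives MᵀWM·[a, b]ᵀ = MᵀWf.
Determinant 448·11 − 54² = 2012.
a = (548·11 − 54·70)/2012 = 562/503; b = (448·70 − 54·548)/2012 = 442/503.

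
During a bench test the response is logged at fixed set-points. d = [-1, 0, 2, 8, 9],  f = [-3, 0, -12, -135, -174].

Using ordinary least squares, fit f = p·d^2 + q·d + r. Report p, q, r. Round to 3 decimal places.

p = -2.048, q = -0.593, r = -1.221

Sums needed: Σd^2·d^2 = 10674, Σd^2·d = 1248, Σd^2 = 150, Σd·d = 150, Σd = 18, Σ1 = 5.
For Xᵀf: Σd^2·f = -22785, Σd·f = -2667, Σf = -324.
Normal equations: [[10674, 1248, 150]; [1248, 150, 18]; [150, 18, 5]]·[p, q, r]ᵀ = [-22785, -2667, -324]ᵀ.
Inverting the 3×3 Gram matrix, [p, q, r]ᵀ = [-14087/6878, -4079/6878, -4200/3439]ᵀ.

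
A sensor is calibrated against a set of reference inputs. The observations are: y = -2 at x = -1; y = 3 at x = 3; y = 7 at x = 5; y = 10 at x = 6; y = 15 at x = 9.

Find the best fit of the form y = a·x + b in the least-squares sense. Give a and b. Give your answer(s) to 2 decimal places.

a = 1.74, b = -1.04

With design matrix M, MᵀM = [[152, 22]; [22, 5]] and Mᵀy = [241, 33]ᵀ.
Eliminating b: 5·(row 1) − 22·(row 2) gives 276·a = 5·241 − 22·33 = 479, so a = 479/276.
Then b = (33 − 22·(479/276))/5 = -143/138.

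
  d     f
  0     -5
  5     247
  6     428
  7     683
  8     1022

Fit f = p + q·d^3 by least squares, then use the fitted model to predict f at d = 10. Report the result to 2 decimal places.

f̂ = 2000.38

Sums needed: Σ1 = 5, Σd^3 = 1196, Σd^3·d^3 = 442074.
And Σf = 2375, Σd^3·f = 880856.
det = 5·442074 − 1196² = 779954.
p = (2375·442074 − 1196·880856)/779954 = -1789013/389977; q = (5·880856 − 1196·2375)/779954 = 781890/389977.
At d = 10: f̂ = (-1789013/389977)·(1) + (781890/389977)·(1000) = 780100987/389977.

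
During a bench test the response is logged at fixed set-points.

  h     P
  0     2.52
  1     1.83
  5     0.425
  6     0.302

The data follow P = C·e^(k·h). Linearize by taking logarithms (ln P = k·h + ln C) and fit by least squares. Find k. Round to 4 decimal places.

k = -0.3571

Let Y = ln P. Fitting Y = k·h + ln C by least squares:
AᵀA = [[62.0000, 12.0000]; [12.0000, 4]], rhs = [-10.8580, -0.5244]ᵀ  (here Σh = 12.0000, Σ(h)² = 62.0000, Σln P = -0.5244, Σh·ln P = -10.8580).
Solving (det = 104.0000): k = -0.35710, ln C = 0.94021.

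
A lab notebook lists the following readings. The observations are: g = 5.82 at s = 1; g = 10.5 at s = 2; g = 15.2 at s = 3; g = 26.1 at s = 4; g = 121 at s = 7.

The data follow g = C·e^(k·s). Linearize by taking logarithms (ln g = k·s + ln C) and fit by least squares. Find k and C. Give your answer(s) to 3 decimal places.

k = 0.501, C = 3.582

Linearized form: ln g = k·s + ln C. From the 5 transformed points,
Sums: Σs = 17.0000, Σ(s)² = 79.0000, Σln g = 14.8917, Σs·ln g = 61.2462.
Normal system: [[79.0000, 17.0000]; [17.0000, 5]]·[k, ln C]ᵀ = [61.2462, 14.8917]ᵀ.
Slope k = (n·Σs·ln g − Σs·Σln g)/(n·Σ(s)² − (Σs)²) = (5·61.2462 − 17.0000·14.8917)/106.0000 = 0.50068; ln C = (Σln g − k·Σs)/n = 1.27602, so C = exp(1.27602) = 3.58236.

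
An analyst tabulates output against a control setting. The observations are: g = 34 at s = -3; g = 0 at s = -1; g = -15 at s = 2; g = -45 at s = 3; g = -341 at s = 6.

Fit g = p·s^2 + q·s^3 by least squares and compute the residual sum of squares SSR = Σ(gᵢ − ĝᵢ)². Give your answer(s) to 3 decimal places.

SSR = 1.386

From the data, Σs^2·s^2 = 1475, Σs^2·s^3 = 7807, Σs^3·s^3 = 48179.
Moment sums: Σs^2·g = -12435, Σs^3·g = -75909.
Determinant 1475·48179 − 7807² = 10114776.
p = ((-12435)·48179 − 7807·(-75909))/10114776 = -360239/561932; q = (1475·(-75909) − 7807·(-12435))/10114776 = -826985/561932.
Residuals: 4811/140483, -33339/40138, -93036/140483, 141903/280966, -766/20069; SSR = 389477/280966.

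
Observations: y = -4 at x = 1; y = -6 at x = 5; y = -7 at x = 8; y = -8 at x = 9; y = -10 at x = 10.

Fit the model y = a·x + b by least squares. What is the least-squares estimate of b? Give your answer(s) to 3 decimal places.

Normal-equation sums: Σx·x = 271, Σx = 33, Σ1 = 5.
For Mᵀy: Σx·y = -262, Σy = -35.
Eliminating b: 5·(row 1) − 33·(row 2) gives 266·a = 5·(-262) − 33·(-35) = -155, so a = -155/266.
Then b = ((-35) − 33·(-155/266))/5 = -839/266.

b = -3.154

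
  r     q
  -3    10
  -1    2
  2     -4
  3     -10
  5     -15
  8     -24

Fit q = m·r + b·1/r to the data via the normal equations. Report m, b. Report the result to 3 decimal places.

m = -3.071, b = 1.150

Compute the Gram sums: Σr·r = 112, Σr·1/r = 6, Σ1/r·1/r = 22001/14400.
And Σr·q = -337, Σ1/r·q = -50/3.
det = 112·(22001/14400) − 6² = 121607/900.
m = ((-337)·(22001/14400) − 6·(-50/3))/(121607/900) = -5974337/1945712; b = (112·(-50/3) − 6·(-337))/(121607/900) = 139800/121607.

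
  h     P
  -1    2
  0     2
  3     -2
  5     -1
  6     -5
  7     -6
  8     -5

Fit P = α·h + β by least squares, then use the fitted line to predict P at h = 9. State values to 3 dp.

Entries of MᵀM: Σh·h = 184, Σh = 28, Σ1 = 7.
Right-hand side: Σh·P = -125, ΣP = -15.
MᵀM·[α, β]ᵀ = MᵀP becomes [[184, 28]; [28, 7]]·[α, β]ᵀ = [-125, -15]ᵀ.
det = 184·7 − 28² = 504.
α = ((-125)·7 − 28·(-15))/504 = -65/72; β = (184·(-15) − 28·(-125))/504 = 185/126.
At h = 9: P̂ = (-65/72)·(9) + (185/126)·(1) = -3355/504.

P̂ = -6.657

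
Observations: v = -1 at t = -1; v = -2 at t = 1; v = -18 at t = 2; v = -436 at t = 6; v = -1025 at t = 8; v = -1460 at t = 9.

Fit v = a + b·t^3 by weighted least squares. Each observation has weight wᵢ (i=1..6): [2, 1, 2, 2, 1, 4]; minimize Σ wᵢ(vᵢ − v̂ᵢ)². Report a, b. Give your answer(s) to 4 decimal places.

a = -2.4130, b = -1.9995

From the data, Σwᵢ·1 = 12, Σwᵢ·t^3 = 3875, Σwᵢ·t^3·t^3 = 2481351.
For XᵀWv: Σwᵢ·v = -7777, Σwᵢ·t^3·v = -4970800.
Normal equations: [[12, 3875]; [3875, 2481351]]·[a, b]ᵀ = [-7777, -4970800]ᵀ.
Determinant 12·2481351 − 3875² = 14760587.
a = ((-7777)·2481351 − 3875·(-4970800))/14760587 = -35616727/14760587; b = (12·(-4970800) − 3875·(-7777))/14760587 = -29513725/14760587.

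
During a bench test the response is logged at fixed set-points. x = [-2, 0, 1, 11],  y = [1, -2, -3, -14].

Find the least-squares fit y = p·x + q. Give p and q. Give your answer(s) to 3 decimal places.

The normal system AᵀA·[p, q]ᵀ = Aᵀy is [[126, 10]; [10, 4]]·[p, q]ᵀ = [-159, -18]ᵀ.
Determinant 126·4 − 10² = 404.
p = ((-159)·4 − 10·(-18))/404 = -114/101; q = (126·(-18) − 10·(-159))/404 = -339/202.

p = -1.129, q = -1.678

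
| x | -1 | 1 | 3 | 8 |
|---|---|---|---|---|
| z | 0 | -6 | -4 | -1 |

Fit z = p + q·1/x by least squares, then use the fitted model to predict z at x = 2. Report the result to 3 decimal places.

ẑ = -3.902

AᵀA·[p, q]ᵀ = Aᵀz reads: 4·p + (11/24)·q = -11;  (11/24)·p + (1225/576)·q = -179/24.
Eliminating q: (1225/576)·(row 1) − (11/24)·(row 2) gives (531/64)·p = (1225/576)·(-11) − (11/24)·(-179/24) = -5753/288, so p = -11506/4779.
Then q = ((-179/24) − (11/24)·(-11506/4779))/(1225/576) = -4760/1593.
At x = 2: ẑ = (-11506/4779)·(1) + (-4760/1593)·(1/2) = -18646/4779.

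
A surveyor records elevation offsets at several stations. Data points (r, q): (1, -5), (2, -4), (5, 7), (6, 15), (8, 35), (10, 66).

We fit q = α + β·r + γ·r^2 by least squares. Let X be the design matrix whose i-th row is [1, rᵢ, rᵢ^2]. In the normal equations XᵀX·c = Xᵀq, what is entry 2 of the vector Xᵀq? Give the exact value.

1052

Entry 2 ↔ basis r, so (Xᵀq)_{2} = Σᵢ (r)·qᵢ = (1)·(-5) + (2)·(-4) + (5)·(7) + (6)·(15) + (8)·(35) + (10)·(66) = 1052.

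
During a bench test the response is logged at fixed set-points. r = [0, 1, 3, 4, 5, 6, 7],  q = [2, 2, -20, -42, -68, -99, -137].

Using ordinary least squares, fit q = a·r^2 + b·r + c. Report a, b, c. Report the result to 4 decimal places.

a = -3.0174, b = 1.0872, c = 2.8721

With design matrix A, AᵀA = [[4660, 776, 136]; [776, 136, 26]; [136, 26, 7]] and Aᵀq = [-12827, -2119, -362]ᵀ.
Inverting the 3×3 Gram matrix, [a, b, c]ᵀ = [-519/172, 187/172, 247/86]ᵀ.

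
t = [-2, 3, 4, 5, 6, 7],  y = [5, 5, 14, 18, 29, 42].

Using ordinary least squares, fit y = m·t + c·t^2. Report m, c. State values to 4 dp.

Normal-equation sums: Σt·t = 139, Σt·t^2 = 767, Σt^2·t^2 = 4675.
And Σt·y = 619, Σt^2·y = 3841.
Δ = 139·4675 − 767² = 61536.
m = (619·4675 − 767·3841)/61536 = -26111/30768; c = (139·3841 − 767·619)/61536 = 29563/30768.

m = -0.8486, c = 0.9608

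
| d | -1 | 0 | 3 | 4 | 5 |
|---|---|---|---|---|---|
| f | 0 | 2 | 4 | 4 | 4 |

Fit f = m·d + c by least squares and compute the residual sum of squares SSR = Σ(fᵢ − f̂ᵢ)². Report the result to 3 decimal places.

SSR = 1.761

Entries of AᵀA: Σd·d = 51, Σd = 11, Σ1 = 5.
Right-hand side: Σd·f = 48, Σf = 14.
det = 51·5 − 11² = 134.
m = (48·5 − 11·14)/134 = 43/67; c = (51·14 − 11·48)/134 = 93/67.
Residuals: -50/67, 41/67, 46/67, 3/67, -40/67; SSR = 118/67.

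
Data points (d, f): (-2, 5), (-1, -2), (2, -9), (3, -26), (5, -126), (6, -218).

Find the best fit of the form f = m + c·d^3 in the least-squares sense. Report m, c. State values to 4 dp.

MᵀM·[m, c]ᵀ = Mᵀf reads: 6·m + 367·c = -376;  367·m + 63139·c = -63650.
Δ = 6·63139 − 367² = 244145.
m = ((-376)·63139 − 367·(-63650))/244145 = -380714/244145; c = (6·(-63650) − 367·(-376))/244145 = -243908/244145.

m = -1.5594, c = -0.9990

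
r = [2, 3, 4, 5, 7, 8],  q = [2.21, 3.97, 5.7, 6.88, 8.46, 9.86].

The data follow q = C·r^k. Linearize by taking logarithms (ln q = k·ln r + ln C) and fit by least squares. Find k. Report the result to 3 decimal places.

k = 1.038

Let Y = ln q. Fitting Y = k·ln r + ln C by least squares:
AᵀA = [[14.3101, 8.8128]; [8.8128, 6]], rhs = [16.4952, 10.2647]ᵀ  (here Σln r = 8.8128, Σ(ln r)² = 14.3101, Σln q = 10.2647, Σln r·ln q = 16.4952).
Δ = 14.3101·6 − (8.8128)² = 8.1947; k = (16.4952·6 − 8.8128·10.2647)/8.1947 = 1.03847, ln C = (14.3101·10.2647 − 8.8128·16.4952)/8.1947 = 0.18547.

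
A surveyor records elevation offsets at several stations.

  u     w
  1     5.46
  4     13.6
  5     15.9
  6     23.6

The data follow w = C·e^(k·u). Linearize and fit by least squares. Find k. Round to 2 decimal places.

Taking logs, ln w = k·u + ln C, so regress ln w on u.
Sums: Σu = 16.0000, Σ(u)² = 78.0000, Σln w = 10.2351, Σu·ln w = 44.9368.
Normal system: [[78.0000, 16.0000]; [16.0000, 4]]·[k, ln C]ᵀ = [44.9368, 10.2351]ᵀ.
Δ = 78.0000·4 − (16.0000)² = 56.0000; k = (44.9368·4 − 16.0000·10.2351)/56.0000 = 0.28546, ln C = (78.0000·10.2351 − 16.0000·44.9368)/56.0000 = 1.41692.

k = 0.29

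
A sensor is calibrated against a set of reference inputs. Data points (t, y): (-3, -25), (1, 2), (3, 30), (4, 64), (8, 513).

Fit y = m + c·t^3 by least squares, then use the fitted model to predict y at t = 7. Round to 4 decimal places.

ŷ = 344.0969

Forming MᵀM = [[5, 577]; [577, 267699]] and Mᵀy = [584, 268239]ᵀ gives MᵀM·[m, c]ᵀ = Mᵀy.
Eliminating c: 267699·(row 1) − 577·(row 2) gives 1005566·m = 267699·584 − 577·268239 = 1562313, so m = 1562313/1005566.
Then c = (268239 − 577·(1562313/1005566))/267699 = 1004227/1005566.
At t = 7: ŷ = (1562313/1005566)·(1) + (1004227/1005566)·(343) = 173006087/502783.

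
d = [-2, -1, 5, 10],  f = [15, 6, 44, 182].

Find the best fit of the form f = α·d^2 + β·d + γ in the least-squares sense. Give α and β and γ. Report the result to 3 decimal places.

α = 1.956, β = -1.669, γ = 3.194

Sums needed: Σd^2·d^2 = 10642, Σd^2·d = 1116, Σd^2 = 130, Σd·d = 130, Σd = 12, Σ1 = 4.
And Σd^2·f = 19366, Σd·f = 2004, Σf = 247.
Normal equations: [[10642, 1116, 130]; [1116, 130, 12]; [130, 12, 4]]·[α, β, γ]ᵀ = [19366, 2004, 247]ᵀ.
Inverting the 3×3 Gram matrix, [α, β, γ]ᵀ = [49627/25374, -7060/4229, 81047/25374]ᵀ.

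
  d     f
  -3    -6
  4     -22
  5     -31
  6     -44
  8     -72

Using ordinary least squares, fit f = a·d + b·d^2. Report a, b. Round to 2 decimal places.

Normal-equation sums: Σd·d = 150, Σd·d^2 = 890, Σd^2·d^2 = 6354.
For Xᵀf: Σd·f = -1065, Σd^2·f = -7373.
Δ = 150·6354 − 890² = 161000.
a = ((-1065)·6354 − 890·(-7373))/161000 = -5126/4025; b = (150·(-7373) − 890·(-1065))/161000 = -1581/1610.

a = -1.27, b = -0.98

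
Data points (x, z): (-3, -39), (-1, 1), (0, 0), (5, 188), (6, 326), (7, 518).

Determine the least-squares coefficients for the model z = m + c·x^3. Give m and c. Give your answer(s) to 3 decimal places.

AᵀA·[m, c]ᵀ = Aᵀz reads: 6·m + 656·c = 994;  656·m + 180660·c = 272642.
Δ = 6·180660 − 656² = 653624.
m = (994·180660 − 656·272642)/653624 = 90361/81703; c = (6·272642 − 656·994)/653624 = 245947/163406.

m = 1.106, c = 1.505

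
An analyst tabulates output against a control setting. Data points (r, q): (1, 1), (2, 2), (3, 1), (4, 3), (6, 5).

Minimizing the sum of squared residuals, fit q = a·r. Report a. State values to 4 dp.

a = 0.7576

From the data, Σr·r = 66.
And Σr·q = 50.
So MᵀM·[a]ᵀ = Mᵀq: [[66]]·[a]ᵀ = [50]ᵀ.
Hence a = 50 / 66 ≈ 0.757576.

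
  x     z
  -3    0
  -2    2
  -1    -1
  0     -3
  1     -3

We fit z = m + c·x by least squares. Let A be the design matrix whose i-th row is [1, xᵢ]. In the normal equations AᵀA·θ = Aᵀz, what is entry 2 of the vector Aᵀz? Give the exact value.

-6

Entry 2 ↔ basis x, so (Aᵀz)_{2} = Σᵢ (x)·zᵢ = (-3)·(0) + (-2)·(2) + (-1)·(-1) + (0)·(-3) + (1)·(-3) = -6.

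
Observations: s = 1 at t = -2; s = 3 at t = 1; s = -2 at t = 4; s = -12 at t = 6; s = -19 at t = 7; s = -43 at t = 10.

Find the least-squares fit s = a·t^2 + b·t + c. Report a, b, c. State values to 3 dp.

From the data, Σt^2·t^2 = 13970, Σt^2·t = 1616, Σt^2 = 206, Σt·t = 206, Σt = 26, Σ1 = 6.
For Xᵀs: Σt^2·s = -5688, Σt·s = -642, Σs = -72.
Solving the 3×3 system (Gaussian elimination) gives a = -439/861, b = 358/861, c = 1063/287.

a = -0.510, b = 0.416, c = 3.704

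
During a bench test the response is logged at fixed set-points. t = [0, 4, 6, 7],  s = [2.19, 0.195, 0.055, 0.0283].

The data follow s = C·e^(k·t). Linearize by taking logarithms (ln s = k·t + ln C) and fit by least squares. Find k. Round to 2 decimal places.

k = -0.62

Let Y = ln s. Fitting Y = k·t + ln C by least squares:
Σt = 17.0000, Σ(t)² = 101.0000, Σln s = -7.3162, Σt·ln s = -48.8958.
Equations: 101.0000·k + 17.0000·ln C = -48.8958;  17.0000·k + 4·ln C = -7.3162.
Slope k = (n·Σt·ln s − Σt·Σln s)/(n·Σ(t)² − (Σt)²) = (4·-48.8958 − 17.0000·-7.3162)/115.0000 = -0.61920; ln C = (Σln s − k·Σt)/n = 0.80257.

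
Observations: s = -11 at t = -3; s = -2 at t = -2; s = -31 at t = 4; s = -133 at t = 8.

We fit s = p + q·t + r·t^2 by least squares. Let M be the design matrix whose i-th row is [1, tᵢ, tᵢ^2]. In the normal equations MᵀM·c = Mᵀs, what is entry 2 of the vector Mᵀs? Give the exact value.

Entry 2 ↔ basis t, so (Mᵀs)_{2} = Σᵢ (t)·sᵢ = (-3)·(-11) + (-2)·(-2) + (4)·(-31) + (8)·(-133) = -1151.

-1151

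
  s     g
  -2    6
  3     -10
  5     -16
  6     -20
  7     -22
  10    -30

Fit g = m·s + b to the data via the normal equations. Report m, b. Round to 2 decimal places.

m = -3.03, b = -0.67

Compute the Gram sums: Σs·s = 223, Σs = 29, Σ1 = 6.
And Σs·g = -696, Σg = -92.
Normal equations: [[223, 29]; [29, 6]]·[m, b]ᵀ = [-696, -92]ᵀ.
Eliminating b: 6·(row 1) − 29·(row 2) gives 497·m = 6·(-696) − 29·(-92) = -1508, so m = -1508/497.
Then b = ((-92) − 29·(-1508/497))/6 = -332/497.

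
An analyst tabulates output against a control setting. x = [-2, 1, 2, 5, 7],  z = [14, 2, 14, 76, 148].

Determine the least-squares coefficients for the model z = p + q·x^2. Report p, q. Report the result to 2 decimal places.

p = 0.94, q = 3.00

From the data, Σ1 = 5, Σx^2 = 83, Σx^2·x^2 = 3059.
For Aᵀz: Σz = 254, Σx^2·z = 9266.
So AᵀA·[p, q]ᵀ = Aᵀz: [[5, 83]; [83, 3059]]·[p, q]ᵀ = [254, 9266]ᵀ.
Determinant 5·3059 − 83² = 8406.
p = (254·3059 − 83·9266)/8406 = 1318/1401; q = (5·9266 − 83·254)/8406 = 4208/1401.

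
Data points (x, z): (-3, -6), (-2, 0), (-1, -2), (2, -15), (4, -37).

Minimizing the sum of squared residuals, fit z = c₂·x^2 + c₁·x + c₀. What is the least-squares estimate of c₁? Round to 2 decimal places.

The normal equations are: 370·c₂ + 36·c₁ + 34·c₀ = -708;  36·c₂ + 34·c₁ + 0·c₀ = -158;  34·c₂ + 0·c₁ + 5·c₀ = -60.
(Σx^2·x^2 = 370, Σx^2·x = 36, Σx^2 = 34, Σx·x = 34, Σx = 0, Σ1 = 5, Σx^2·z = -708, Σx·z = -158, Σz = -60.)
Inverting the 3×3 Gram matrix, [c₂, c₁, c₀]ᵀ = [-5640/4279, -13913/4279, -12996/4279]ᵀ.

c₁ = -3.25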